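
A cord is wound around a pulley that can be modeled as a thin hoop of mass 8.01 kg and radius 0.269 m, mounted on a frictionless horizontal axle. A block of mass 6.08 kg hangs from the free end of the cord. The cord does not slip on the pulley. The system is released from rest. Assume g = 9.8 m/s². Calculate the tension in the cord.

I = MR² = (8.01)(0.269)² = 0.5796 kg·m².
Block: mg − T = ma. Pulley: TR = Iα. No-slip: a = αR, so T = (I/R²)a = 8.010·a.
Then mg = (m + 8.010)a, so a = (6.08)(9.8)/(6.08 + 8.010) = 4.229 m/s².
T = 8.010·a = 33.87 N.

T ≈ 33.9 N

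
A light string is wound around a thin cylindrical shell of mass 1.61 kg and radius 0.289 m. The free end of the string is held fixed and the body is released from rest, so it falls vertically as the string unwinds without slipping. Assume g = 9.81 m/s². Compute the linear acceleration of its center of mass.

a ≈ 4.91 m/s²

Translation: Mg − T = Ma. Rotation about the center: TR = Iα with I = MR².
With a = αR: T = (I/R²)a = M a, so Mg = (1 + 1.000)Ma.
a = g/(1 + 1.000) = 9.81/2.000 = 4.905 m/s².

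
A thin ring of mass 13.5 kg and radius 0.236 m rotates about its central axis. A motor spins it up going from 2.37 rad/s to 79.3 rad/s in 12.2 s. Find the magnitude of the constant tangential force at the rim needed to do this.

I = MR² = (13.5)(0.236)² = 0.7519 kg·m².
α = Δω/Δt = (79.3 − 2.37)/12.2 = 6.306 rad/s².
The required torque is τ = Iα = (0.7519)(6.306) = 4.741 N·m.
A tangential force at the rim gives τ = FR, so F = τ/R = 4.741/0.236 = 20.09 N.

F ≈ 20.1 N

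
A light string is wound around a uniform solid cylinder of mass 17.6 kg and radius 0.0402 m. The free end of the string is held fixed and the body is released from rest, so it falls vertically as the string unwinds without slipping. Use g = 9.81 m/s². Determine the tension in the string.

Translation: Mg − T = Ma. Rotation about the center: TR = Iα with I = ½MR².
With a = αR: T = (I/R²)a = (1/2)M a, so Mg = (1 + 0.5000)Ma.
a = g/(1 + 0.5000) = 9.81/1.500 = 6.540 m/s².
T = 0.5000·M·a = (0.5000)(17.6)(6.540) = 57.55 N.

T ≈ 57.6 N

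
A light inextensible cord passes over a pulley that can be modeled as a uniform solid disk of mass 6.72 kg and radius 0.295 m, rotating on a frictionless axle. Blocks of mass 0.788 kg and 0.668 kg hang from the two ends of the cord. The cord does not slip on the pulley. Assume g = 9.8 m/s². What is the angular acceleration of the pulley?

α ≈ 0.828 rad/s²

I = ½MR² = (1/2)(6.72)(0.295)² = 0.2924 kg·m².
Heavier block: m₁g − T₁ = m₁a. Lighter block: T₂ − m₂g = m₂a.
Pulley: (T₁ − T₂)R = Iα = I(a/R), so T₁ − T₂ = (I/R²)a = (1/2)M_p a = 3.360·a.
Adding the three: (m₁ − m₂)g = (m₁ + m₂ + 3.360)a, so a = (0.788 − 0.668)(9.8)/(0.788 + 0.668 + 3.360) = 0.2442 m/s².
α = a/R = 0.2442/0.295 = 0.8277 rad/s².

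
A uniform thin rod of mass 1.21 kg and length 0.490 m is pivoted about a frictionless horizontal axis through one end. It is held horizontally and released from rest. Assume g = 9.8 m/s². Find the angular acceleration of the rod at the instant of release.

α ≈ 30.0 rad/s²

About the pivot, I = (1/3)ML² = (1/3)(1.21)(0.490)² = 0.09684 kg·m².
The weight acts at the center, a distance L/2 = 0.2450 m from the pivot; τ = Mg(L/2) = 2.905 N·m.
α = τ/I = 2.905/0.09684 = 30.00 rad/s².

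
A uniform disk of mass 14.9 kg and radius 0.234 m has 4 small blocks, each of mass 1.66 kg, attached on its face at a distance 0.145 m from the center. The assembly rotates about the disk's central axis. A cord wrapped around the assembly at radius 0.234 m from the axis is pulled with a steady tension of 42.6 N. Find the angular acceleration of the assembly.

α ≈ 18.2 rad/s²

I_disk = ½MR² = ½(14.9)(0.234)² = 0.4079 kg·m².
I_blocks = 4·m·r² = 4(1.66)(0.145)² = 0.1396 kg·m².
Total I = 0.5475 kg·m².
τ = F r = (42.6)(0.234) = 9.968 N·m.
α = τ/I = 9.968/0.5475 = 18.21 rad/s².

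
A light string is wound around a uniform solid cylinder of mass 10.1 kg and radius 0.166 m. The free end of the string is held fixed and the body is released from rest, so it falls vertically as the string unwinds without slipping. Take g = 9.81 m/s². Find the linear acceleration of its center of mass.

a ≈ 6.54 m/s²

Translation: Mg − T = Ma. Rotation about the center: TR = Iα with I = ½MR².
With a = αR: T = (I/R²)a = (1/2)M a, so Mg = (1 + 0.5000)Ma.
a = g/(1 + 0.5000) = 9.81/1.500 = 6.540 m/s².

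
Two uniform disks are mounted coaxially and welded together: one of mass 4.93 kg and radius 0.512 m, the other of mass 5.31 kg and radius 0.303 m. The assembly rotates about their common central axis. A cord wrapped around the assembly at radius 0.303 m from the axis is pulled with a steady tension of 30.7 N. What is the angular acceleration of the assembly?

α ≈ 10.5 rad/s²

I = ½M₁R₁² + ½M₂R₂² = ½(4.93)(0.512)² + ½(5.31)(0.303)² = 0.8899 kg·m².
τ = F r = (30.7)(0.303) = 9.302 N·m.
α = τ/I = 9.302/0.8899 = 10.45 rad/s².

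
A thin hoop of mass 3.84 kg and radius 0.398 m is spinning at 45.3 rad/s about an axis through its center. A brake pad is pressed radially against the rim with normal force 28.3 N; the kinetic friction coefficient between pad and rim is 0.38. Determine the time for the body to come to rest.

I = MR² = (3.84)(0.398)² = 0.6083 kg·m².
Friction force f = μN = (0.38)(28.3) = 10.75 N at the rim; torque magnitude τ = fR = 4.280 N·m, opposing ω.
|α| = τ/I = 4.280/0.6083 = 7.036 rad/s² (deceleration).
0 = ω₀ − |α|t ⇒ t = ω₀/|α| = 45.3/7.036 = 6.438 s.

t ≈ 6.44 s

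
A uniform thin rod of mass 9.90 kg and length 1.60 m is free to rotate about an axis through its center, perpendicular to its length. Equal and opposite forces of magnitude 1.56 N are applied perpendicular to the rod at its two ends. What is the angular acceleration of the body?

α ≈ 1.18 rad/s²

I = (1/12)ML² = (1/12)(9.90)(1.60)² = 2.112 kg·m².
The couple gives τ = F·(L/2) + F·(L/2) = F L = (1.56)(1.60) = 2.496 N·m.
Newton's second law for rotation, τ = Iα, gives α = τ/I = 2.496/2.112 = 1.182 rad/s².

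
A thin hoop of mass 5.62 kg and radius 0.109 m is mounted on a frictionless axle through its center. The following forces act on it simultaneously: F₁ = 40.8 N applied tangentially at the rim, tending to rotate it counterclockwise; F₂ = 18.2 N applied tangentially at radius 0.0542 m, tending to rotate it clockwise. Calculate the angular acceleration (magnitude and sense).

α ≈ 51.8 rad/s², counterclockwise

I = MR² = (5.62)(0.109)² = 0.06677 kg·m².
Taking counterclockwise as positive: τ₁ = +(40.8)(0.109) = +4.447 N·m; τ₂ = −(18.2)(0.0542) = −0.9864 N·m.
Net torque τ = 3.461 N·m.
α = τ/I = 3.461/0.06677 = 51.83 rad/s².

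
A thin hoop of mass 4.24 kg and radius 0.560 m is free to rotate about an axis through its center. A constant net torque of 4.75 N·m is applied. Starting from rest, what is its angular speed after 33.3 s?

ω ≈ 119 rad/s

I = MR² = (4.24)(0.560)² = 1.330 kg·m².
α = τ/I = 4.75/1.330 = 3.572 rad/s².
ω = ω₀ + αt = 0 + (3.572)(33.3) = 119.0 rad/s.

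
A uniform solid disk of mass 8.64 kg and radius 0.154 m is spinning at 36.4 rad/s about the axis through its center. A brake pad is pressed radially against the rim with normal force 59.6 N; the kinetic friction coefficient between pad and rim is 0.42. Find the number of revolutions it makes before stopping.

≈ 2.80 revolutions

I = ½MR² = (1/2)(8.64)(0.154)² = 0.1025 kg·m².
Friction force f = μN = (0.42)(59.6) = 25.03 N at the rim; torque magnitude τ = fR = 3.855 N·m, opposing ω.
|α| = τ/I = 3.855/0.1025 = 37.63 rad/s² (deceleration).
ω² = ω₀² − 2|α|θ with ω = 0 ⇒ θ = ω₀²/(2|α|) = 17.61 rad = 2.802 rev.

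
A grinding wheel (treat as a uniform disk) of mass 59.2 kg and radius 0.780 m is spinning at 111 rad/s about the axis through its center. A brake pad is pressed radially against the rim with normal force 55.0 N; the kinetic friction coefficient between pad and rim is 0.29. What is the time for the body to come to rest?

t ≈ 161 s

I = ½MR² = (1/2)(59.2)(0.780)² = 18.01 kg·m².
Friction force f = μN = (0.29)(55.0) = 15.95 N at the rim; torque magnitude τ = fR = 12.44 N·m, opposing ω.
|α| = τ/I = 12.44/18.01 = 0.6908 rad/s² (deceleration).
0 = ω₀ − |α|t ⇒ t = ω₀/|α| = 111/0.6908 = 160.7 s.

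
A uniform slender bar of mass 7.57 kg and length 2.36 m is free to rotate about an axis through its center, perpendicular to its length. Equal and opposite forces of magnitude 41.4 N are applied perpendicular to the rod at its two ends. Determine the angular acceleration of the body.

α ≈ 27.8 rad/s²

I = (1/12)ML² = (1/12)(7.57)(2.36)² = 3.513 kg·m².
The couple gives τ = F·(L/2) + F·(L/2) = F L = (41.4)(2.36) = 97.70 N·m.
Newton's second law for rotation, τ = Iα, gives α = τ/I = 97.70/3.513 = 27.81 rad/s².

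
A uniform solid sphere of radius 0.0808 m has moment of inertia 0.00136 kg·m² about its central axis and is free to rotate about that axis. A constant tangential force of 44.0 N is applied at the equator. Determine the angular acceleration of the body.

τ = F R = (44.0)(0.0808) = 3.555 N·m.
From τ = Iα: α = 3.555/0.001360 = 2614 rad/s².

α ≈ 2610 rad/s²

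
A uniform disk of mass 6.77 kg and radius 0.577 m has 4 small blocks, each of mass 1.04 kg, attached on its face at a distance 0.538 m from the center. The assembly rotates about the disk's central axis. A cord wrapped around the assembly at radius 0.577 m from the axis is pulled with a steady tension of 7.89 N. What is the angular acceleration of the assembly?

I_disk = ½MR² = ½(6.77)(0.577)² = 1.127 kg·m².
I_blocks = 4·m·r² = 4(1.04)(0.538)² = 1.204 kg·m².
Total I = 2.331 kg·m².
τ = F r = (7.89)(0.577) = 4.553 N·m.
α = τ/I = 4.553/2.331 = 1.953 rad/s².

α ≈ 1.95 rad/s²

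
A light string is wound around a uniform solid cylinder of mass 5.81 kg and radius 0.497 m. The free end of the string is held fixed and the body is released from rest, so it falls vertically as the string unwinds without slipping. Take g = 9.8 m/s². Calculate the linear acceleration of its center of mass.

Translation: Mg − T = Ma. Rotation about the center: TR = Iα with I = ½MR².
With a = αR: T = (I/R²)a = (1/2)M a, so Mg = (1 + 0.5000)Ma.
a = g/(1 + 0.5000) = 9.8/1.500 = 6.533 m/s².

a ≈ 6.53 m/s²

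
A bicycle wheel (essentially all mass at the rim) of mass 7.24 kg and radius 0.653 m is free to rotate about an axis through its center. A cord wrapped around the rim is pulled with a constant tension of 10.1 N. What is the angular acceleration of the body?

I = MR² = (7.24)(0.653)² = 3.087 kg·m².
τ = F R = (10.1)(0.653) = 6.595 N·m.
From τ = Iα: α = 6.595/3.087 = 2.136 rad/s².

α ≈ 2.14 rad/s²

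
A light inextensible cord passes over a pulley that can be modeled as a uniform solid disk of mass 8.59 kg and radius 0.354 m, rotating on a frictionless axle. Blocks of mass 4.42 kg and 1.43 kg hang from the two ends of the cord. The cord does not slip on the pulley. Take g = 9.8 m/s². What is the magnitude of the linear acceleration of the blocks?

I = ½MR² = (1/2)(8.59)(0.354)² = 0.5382 kg·m².
Heavier block: m₁g − T₁ = m₁a. Lighter block: T₂ − m₂g = m₂a.
Pulley: (T₁ − T₂)R = Iα = I(a/R), so T₁ − T₂ = (I/R²)a = (1/2)M_p a = 4.295·a.
Adding the three: (m₁ − m₂)g = (m₁ + m₂ + 4.295)a, so a = (4.42 − 1.43)(9.8)/(4.42 + 1.43 + 4.295) = 2.888 m/s².

a ≈ 2.89 m/s²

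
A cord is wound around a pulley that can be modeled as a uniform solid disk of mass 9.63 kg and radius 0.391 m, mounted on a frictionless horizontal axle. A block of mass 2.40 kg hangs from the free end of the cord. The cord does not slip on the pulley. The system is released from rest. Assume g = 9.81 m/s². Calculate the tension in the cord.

T ≈ 15.7 N

I = ½MR² = (1/2)(9.63)(0.391)² = 0.7361 kg·m².
Block: mg − T = ma. Pulley: TR = Iα. No-slip: a = αR, so T = (I/R²)a = 4.815·a.
Then mg = (m + 4.815)a, so a = (2.40)(9.81)/(2.40 + 4.815) = 3.263 m/s².
T = 4.815·a = 15.71 N.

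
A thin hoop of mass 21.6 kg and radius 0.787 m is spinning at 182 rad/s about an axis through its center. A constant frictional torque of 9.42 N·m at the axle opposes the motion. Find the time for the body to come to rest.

t ≈ 258 s

I = MR² = (21.6)(0.787)² = 13.38 kg·m².
The net torque has magnitude 9.42 N·m, opposing ω.
|α| = τ/I = 9.420/13.38 = 0.7041 rad/s² (deceleration).
0 = ω₀ − |α|t ⇒ t = ω₀/|α| = 182/0.7041 = 258.5 s.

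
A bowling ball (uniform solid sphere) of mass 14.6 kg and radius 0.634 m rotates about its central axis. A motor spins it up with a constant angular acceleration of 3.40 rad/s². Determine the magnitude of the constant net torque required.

τ ≈ 7.98 N·m

I = (2/5)MR² = (2/5)(14.6)(0.634)² = 2.347 kg·m².
τ = Iα = (2.347)(3.400) = 7.981 N·m.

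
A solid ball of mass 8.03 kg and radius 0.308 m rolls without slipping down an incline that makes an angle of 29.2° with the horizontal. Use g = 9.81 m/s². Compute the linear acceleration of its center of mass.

Translation along the incline: Mg sinθ − f = Ma.
Rotation about the center: fR = Iα with I = (2/5)MR². No-slip gives a = αR, so f = (I/R²)a = (2/5)M a.
Substituting: Mg sinθ = (1 + 0.4000)Ma, so a = g sinθ/(1 + 0.4000) = (9.81) sin 29.2° / 1.400 = 3.419 m/s².

a ≈ 3.42 m/s²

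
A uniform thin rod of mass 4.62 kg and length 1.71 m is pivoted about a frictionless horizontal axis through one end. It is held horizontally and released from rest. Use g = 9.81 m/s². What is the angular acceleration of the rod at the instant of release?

α ≈ 8.61 rad/s²

About the pivot, I = (1/3)ML² = (1/3)(4.62)(1.71)² = 4.503 kg·m².
The weight acts at the center, a distance L/2 = 0.8550 m from the pivot; τ = Mg(L/2) = 38.75 N·m.
α = τ/I = 38.75/4.503 = 8.605 rad/s².
(Equivalently α = (3g/(2L)) = 8.605 rad/s².)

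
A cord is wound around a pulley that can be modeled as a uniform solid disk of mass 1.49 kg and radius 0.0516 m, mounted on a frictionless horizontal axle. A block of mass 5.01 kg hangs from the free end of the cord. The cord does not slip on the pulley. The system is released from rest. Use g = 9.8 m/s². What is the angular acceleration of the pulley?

α ≈ 165 rad/s²

I = ½MR² = (1/2)(1.49)(0.0516)² = 0.001984 kg·m².
Block: mg − T = ma. Pulley: TR = Iα. No-slip: a = αR, so T = (I/R²)a = 0.7450·a.
Then mg = (m + 0.7450)a, so a = (5.01)(9.8)/(5.01 + 0.7450) = 8.531 m/s².
α = a/R = 8.531/0.0516 = 165.3 rad/s².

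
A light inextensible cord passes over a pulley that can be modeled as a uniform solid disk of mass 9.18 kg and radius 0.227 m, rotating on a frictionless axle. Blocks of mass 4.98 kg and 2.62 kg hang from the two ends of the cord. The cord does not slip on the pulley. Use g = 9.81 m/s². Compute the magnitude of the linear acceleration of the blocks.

I = ½MR² = (1/2)(9.18)(0.227)² = 0.2365 kg·m².
Heavier block: m₁g − T₁ = m₁a. Lighter block: T₂ − m₂g = m₂a.
Pulley: (T₁ − T₂)R = Iα = I(a/R), so T₁ − T₂ = (I/R²)a = (1/2)M_p a = 4.590·a.
Adding the three: (m₁ − m₂)g = (m₁ + m₂ + 4.590)a, so a = (4.98 − 2.62)(9.81)/(4.98 + 2.62 + 4.590) = 1.899 m/s².

a ≈ 1.90 m/s²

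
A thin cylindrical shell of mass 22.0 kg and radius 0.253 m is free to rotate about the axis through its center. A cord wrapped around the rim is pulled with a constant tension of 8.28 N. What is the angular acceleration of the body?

α ≈ 1.49 rad/s²

I = MR² = (22.0)(0.253)² = 1.408 kg·m².
τ = F R = (8.28)(0.253) = 2.095 N·m.
Newton's second law for rotation, τ = Iα, gives α = τ/I = 2.095/1.408 = 1.488 rad/s².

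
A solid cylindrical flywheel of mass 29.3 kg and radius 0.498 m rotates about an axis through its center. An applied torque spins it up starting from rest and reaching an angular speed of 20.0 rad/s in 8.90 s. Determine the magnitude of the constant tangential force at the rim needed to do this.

I = ½MR² = (1/2)(29.3)(0.498)² = 3.633 kg·m².
α = Δω/Δt = (20.0 − 0)/8.90 = 2.247 rad/s².
The required torque is τ = Iα = (3.633)(2.247) = 8.165 N·m.
A tangential force at the rim gives τ = FR, so F = τ/R = 8.165/0.498 = 16.39 N.

F ≈ 16.4 N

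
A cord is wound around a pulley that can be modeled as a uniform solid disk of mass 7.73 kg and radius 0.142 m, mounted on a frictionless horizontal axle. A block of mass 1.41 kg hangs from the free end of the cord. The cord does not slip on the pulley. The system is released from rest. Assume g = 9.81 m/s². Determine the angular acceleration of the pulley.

α ≈ 18.5 rad/s²

I = ½MR² = (1/2)(7.73)(0.142)² = 0.07793 kg·m².
Block: mg − T = ma. Pulley: TR = Iα. No-slip: a = αR, so T = (I/R²)a = 3.865·a.
Then mg = (m + 3.865)a, so a = (1.41)(9.81)/(1.41 + 3.865) = 2.622 m/s².
α = a/R = 2.622/0.142 = 18.47 rad/s².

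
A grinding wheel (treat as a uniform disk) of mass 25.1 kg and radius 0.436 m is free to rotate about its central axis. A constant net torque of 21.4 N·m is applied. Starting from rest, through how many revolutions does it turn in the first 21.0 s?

I = ½MR² = (1/2)(25.1)(0.436)² = 2.386 kg·m².
α = τ/I = 21.4/2.386 = 8.970 rad/s².
θ = ½αt² = ½(8.970)(21.0)² = 1978 rad.
Revolutions = θ/(2π) = 314.8.

≈ 315 revolutions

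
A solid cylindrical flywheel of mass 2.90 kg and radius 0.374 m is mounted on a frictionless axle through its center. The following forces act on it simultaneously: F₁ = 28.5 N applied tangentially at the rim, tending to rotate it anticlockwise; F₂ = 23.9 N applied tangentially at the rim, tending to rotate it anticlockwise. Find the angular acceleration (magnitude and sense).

α ≈ 96.6 rad/s², anticlockwise

I = ½MR² = (1/2)(2.90)(0.374)² = 0.2028 kg·m².
Taking anticlockwise as positive: τ₁ = +(28.5)(0.374) = +10.66 N·m; τ₂ = +(23.9)(0.374) = +8.939 N·m.
Net torque τ = 19.60 N·m.
α = τ/I = 19.60/0.2028 = 96.63 rad/s².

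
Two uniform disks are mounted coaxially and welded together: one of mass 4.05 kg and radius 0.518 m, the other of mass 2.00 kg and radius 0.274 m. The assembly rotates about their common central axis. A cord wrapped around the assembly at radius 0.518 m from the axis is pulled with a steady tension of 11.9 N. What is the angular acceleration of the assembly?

I = ½M₁R₁² + ½M₂R₂² = ½(4.05)(0.518)² + ½(2.00)(0.274)² = 0.6184 kg·m².
τ = F r = (11.9)(0.518) = 6.164 N·m.
α = τ/I = 6.164/0.6184 = 9.967 rad/s².

α ≈ 9.97 rad/s²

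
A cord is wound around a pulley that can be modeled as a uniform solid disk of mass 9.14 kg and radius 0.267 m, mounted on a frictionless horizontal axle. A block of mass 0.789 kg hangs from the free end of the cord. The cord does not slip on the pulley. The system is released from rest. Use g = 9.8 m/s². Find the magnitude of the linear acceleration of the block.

I = ½MR² = (1/2)(9.14)(0.267)² = 0.3258 kg·m².
Block: mg − T = ma. Pulley: TR = Iα. No-slip: a = αR, so T = (I/R²)a = 4.570·a.
Then mg = (m + 4.570)a, so a = (0.789)(9.8)/(0.789 + 4.570) = 1.443 m/s².

a ≈ 1.44 m/s²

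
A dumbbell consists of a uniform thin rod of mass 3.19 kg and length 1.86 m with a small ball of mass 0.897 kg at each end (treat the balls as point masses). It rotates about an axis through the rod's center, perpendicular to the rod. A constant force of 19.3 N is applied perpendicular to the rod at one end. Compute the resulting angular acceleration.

α ≈ 7.26 rad/s²

I_rod = (1/12)ML² = (1/12)(3.19)(1.86)² = 0.9197 kg·m².
I_balls = 2·m·(L/2)² = 2(0.897)(0.9300)² = 1.552 kg·m².
Total I = 2.471 kg·m².
τ = F·(L/2) = (19.3)(0.930) = 17.95 N·m.
α = τ/I = 17.95/2.471 = 7.263 rad/s².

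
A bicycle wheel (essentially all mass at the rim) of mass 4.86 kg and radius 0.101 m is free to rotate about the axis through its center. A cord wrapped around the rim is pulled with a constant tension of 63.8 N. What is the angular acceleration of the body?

α ≈ 130 rad/s²

I = MR² = (4.86)(0.101)² = 0.04958 kg·m².
τ = F R = (63.8)(0.101) = 6.444 N·m.
From τ = Iα: α = 6.444/0.04958 = 130.0 rad/s².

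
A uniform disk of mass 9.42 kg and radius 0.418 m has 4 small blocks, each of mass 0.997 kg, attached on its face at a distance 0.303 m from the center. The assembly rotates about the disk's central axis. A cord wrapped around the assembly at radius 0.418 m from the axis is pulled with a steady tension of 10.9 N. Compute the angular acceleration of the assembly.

α ≈ 3.83 rad/s²

I_disk = ½MR² = ½(9.42)(0.418)² = 0.8230 kg·m².
I_blocks = 4·m·r² = 4(0.997)(0.303)² = 0.3661 kg·m².
Total I = 1.189 kg·m².
τ = F r = (10.9)(0.418) = 4.556 N·m.
α = τ/I = 4.556/1.189 = 3.832 rad/s².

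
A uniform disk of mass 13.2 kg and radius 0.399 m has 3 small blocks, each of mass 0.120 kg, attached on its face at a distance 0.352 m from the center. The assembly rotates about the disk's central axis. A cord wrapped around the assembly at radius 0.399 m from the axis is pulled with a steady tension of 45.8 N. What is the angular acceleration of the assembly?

α ≈ 16.7 rad/s²

I_disk = ½MR² = ½(13.2)(0.399)² = 1.051 kg·m².
I_blocks = 3·m·r² = 3(0.120)(0.352)² = 0.04461 kg·m².
Total I = 1.095 kg·m².
τ = F r = (45.8)(0.399) = 18.27 N·m.
α = τ/I = 18.27/1.095 = 16.68 rad/s².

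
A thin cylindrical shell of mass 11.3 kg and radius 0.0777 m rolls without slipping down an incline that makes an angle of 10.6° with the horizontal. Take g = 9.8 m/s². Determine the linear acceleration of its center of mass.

a ≈ 0.901 m/s²

Translation along the incline: Mg sinθ − f = Ma.
Rotation about the center: fR = Iα with I = MR². No-slip gives a = αR, so f = (I/R²)a = M a.
Substituting: Mg sinθ = (1 + 1.000)Ma, so a = g sinθ/(1 + 1.000) = (9.8) sin 10.6° / 2.000 = 0.9014 m/s².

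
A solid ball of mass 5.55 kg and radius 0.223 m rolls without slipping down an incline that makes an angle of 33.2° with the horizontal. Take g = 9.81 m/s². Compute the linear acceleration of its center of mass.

Translation along the incline: Mg sinθ − f = Ma.
Rotation about the center: fR = Iα with I = (2/5)MR². No-slip gives a = αR, so f = (I/R²)a = (2/5)M a.
Substituting: Mg sinθ = (1 + 0.4000)Ma, so a = g sinθ/(1 + 0.4000) = (9.81) sin 33.2° / 1.400 = 3.837 m/s².

a ≈ 3.84 m/s²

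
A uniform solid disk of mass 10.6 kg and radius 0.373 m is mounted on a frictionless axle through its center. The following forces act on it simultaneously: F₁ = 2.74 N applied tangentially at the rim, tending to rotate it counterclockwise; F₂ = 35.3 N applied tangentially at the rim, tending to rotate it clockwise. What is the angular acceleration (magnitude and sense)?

I = ½MR² = (1/2)(10.6)(0.373)² = 0.7374 kg·m².
Taking counterclockwise as positive: τ₁ = +(2.74)(0.373) = +1.022 N·m; τ₂ = −(35.3)(0.373) = −13.17 N·m.
Net torque τ = -12.14 N·m.
α = τ/I = -12.14/0.7374 = -16.47 rad/s².

α ≈ 16.5 rad/s², clockwise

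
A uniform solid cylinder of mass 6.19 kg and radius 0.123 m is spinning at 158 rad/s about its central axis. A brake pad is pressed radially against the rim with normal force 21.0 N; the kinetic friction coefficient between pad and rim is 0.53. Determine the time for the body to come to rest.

I = ½MR² = (1/2)(6.19)(0.123)² = 0.04682 kg·m².
Friction force f = μN = (0.53)(21.0) = 11.13 N at the rim; torque magnitude τ = fR = 1.369 N·m, opposing ω.
|α| = τ/I = 1.369/0.04682 = 29.24 rad/s² (deceleration).
0 = ω₀ − |α|t ⇒ t = ω₀/|α| = 158/29.24 = 5.404 s.

t ≈ 5.40 s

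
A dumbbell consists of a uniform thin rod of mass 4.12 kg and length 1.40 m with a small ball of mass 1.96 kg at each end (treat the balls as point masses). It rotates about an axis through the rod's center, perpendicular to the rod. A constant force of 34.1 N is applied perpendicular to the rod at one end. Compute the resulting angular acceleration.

I_rod = (1/12)ML² = (1/12)(4.12)(1.40)² = 0.6729 kg·m².
I_balls = 2·m·(L/2)² = 2(1.96)(0.7000)² = 1.921 kg·m².
Total I = 2.594 kg·m².
τ = F·(L/2) = (34.1)(0.700) = 23.87 N·m.
α = τ/I = 23.87/2.594 = 9.203 rad/s².

α ≈ 9.20 rad/s²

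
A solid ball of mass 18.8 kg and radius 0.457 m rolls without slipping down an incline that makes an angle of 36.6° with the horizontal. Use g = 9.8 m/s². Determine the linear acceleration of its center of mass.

Translation along the incline: Mg sinθ − f = Ma.
Rotation about the center: fR = Iα with I = (2/5)MR². No-slip gives a = αR, so f = (I/R²)a = (2/5)M a.
Substituting: Mg sinθ = (1 + 0.4000)Ma, so a = g sinθ/(1 + 0.4000) = (9.8) sin 36.6° / 1.400 = 4.174 m/s².

a ≈ 4.17 m/s²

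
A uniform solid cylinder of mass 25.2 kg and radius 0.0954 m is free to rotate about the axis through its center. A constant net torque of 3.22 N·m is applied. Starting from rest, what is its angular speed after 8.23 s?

I = ½MR² = (1/2)(25.2)(0.0954)² = 0.1147 kg·m².
α = τ/I = 3.22/0.1147 = 28.08 rad/s².
ω = ω₀ + αt = 0 + (28.08)(8.23) = 231.1 rad/s.

ω ≈ 231 rad/s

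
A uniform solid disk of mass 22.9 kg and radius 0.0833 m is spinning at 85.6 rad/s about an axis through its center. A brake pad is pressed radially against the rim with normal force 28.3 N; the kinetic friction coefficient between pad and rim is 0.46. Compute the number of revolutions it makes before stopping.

I = ½MR² = (1/2)(22.9)(0.0833)² = 0.07945 kg·m².
Friction force f = μN = (0.46)(28.3) = 13.02 N at the rim; torque magnitude τ = fR = 1.084 N·m, opposing ω.
|α| = τ/I = 1.084/0.07945 = 13.65 rad/s² (deceleration).
ω² = ω₀² − 2|α|θ with ω = 0 ⇒ θ = ω₀²/(2|α|) = 268.4 rad = 42.72 rev.

≈ 42.7 revolutions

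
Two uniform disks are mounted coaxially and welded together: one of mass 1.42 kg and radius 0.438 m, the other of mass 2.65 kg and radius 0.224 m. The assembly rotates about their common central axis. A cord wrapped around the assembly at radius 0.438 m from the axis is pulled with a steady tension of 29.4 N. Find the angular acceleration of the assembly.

I = ½M₁R₁² + ½M₂R₂² = ½(1.42)(0.438)² + ½(2.65)(0.224)² = 0.2027 kg·m².
τ = F r = (29.4)(0.438) = 12.88 N·m.
α = τ/I = 12.88/0.2027 = 63.53 rad/s².

α ≈ 63.5 rad/s²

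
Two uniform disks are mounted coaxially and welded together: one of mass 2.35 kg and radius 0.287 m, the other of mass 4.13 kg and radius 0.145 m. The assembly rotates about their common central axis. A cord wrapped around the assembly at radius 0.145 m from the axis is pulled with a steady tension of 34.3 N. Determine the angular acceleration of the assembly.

α ≈ 35.5 rad/s²

I = ½M₁R₁² + ½M₂R₂² = ½(2.35)(0.287)² + ½(4.13)(0.145)² = 0.1402 kg·m².
τ = F r = (34.3)(0.145) = 4.973 N·m.
α = τ/I = 4.973/0.1402 = 35.47 rad/s².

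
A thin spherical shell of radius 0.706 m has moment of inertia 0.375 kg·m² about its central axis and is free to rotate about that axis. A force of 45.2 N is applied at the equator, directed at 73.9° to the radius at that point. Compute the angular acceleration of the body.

Only the tangential component produces torque: τ = F R sinθ = (45.2)(0.706) sin 73.9° = 30.66 N·m.
Newton's second law for rotation, τ = Iα, gives α = τ/I = 30.66/0.3750 = 81.76 rad/s².

α ≈ 81.8 rad/s²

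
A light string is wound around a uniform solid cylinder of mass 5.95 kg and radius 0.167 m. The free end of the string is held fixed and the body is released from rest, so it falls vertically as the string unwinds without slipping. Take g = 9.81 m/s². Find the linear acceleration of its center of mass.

a ≈ 6.54 m/s²

Translation: Mg − T = Ma. Rotation about the center: TR = Iα with I = ½MR².
With a = αR: T = (I/R²)a = (1/2)M a, so Mg = (1 + 0.5000)Ma.
a = g/(1 + 0.5000) = 9.81/1.500 = 6.540 m/s².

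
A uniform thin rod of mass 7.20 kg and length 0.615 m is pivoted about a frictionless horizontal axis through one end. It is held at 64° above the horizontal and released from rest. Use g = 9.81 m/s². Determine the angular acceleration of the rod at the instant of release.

About the pivot, I = (1/3)ML² = (1/3)(7.20)(0.615)² = 0.9077 kg·m².
The weight acts at the center, a distance L/2 = 0.3075 m from the pivot; τ = Mg(L/2) cos 64° = 9.521 N·m.
α = τ/I = 9.521/0.9077 = 10.49 rad/s².

α ≈ 10.5 rad/s²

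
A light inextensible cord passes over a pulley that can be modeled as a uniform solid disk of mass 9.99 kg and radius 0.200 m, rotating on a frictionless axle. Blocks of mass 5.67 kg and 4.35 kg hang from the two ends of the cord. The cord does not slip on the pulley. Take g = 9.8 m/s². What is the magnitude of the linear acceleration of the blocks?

a ≈ 0.862 m/s²

I = ½MR² = (1/2)(9.99)(0.200)² = 0.1998 kg·m².
Heavier block: m₁g − T₁ = m₁a. Lighter block: T₂ − m₂g = m₂a.
Pulley: (T₁ − T₂)R = Iα = I(a/R), so T₁ − T₂ = (I/R²)a = (1/2)M_p a = 4.995·a.
Adding the three: (m₁ − m₂)g = (m₁ + m₂ + 4.995)a, so a = (5.67 − 4.35)(9.8)/(5.67 + 4.35 + 4.995) = 0.8615 m/s².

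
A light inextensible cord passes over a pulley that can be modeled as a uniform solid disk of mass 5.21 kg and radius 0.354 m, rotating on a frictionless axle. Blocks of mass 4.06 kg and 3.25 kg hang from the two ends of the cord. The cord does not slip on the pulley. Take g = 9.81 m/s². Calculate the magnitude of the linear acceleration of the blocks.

I = ½MR² = (1/2)(5.21)(0.354)² = 0.3264 kg·m².
Heavier block: m₁g − T₁ = m₁a. Lighter block: T₂ − m₂g = m₂a.
Pulley: (T₁ − T₂)R = Iα = I(a/R), so T₁ − T₂ = (I/R²)a = (1/2)M_p a = 2.605·a.
Adding the three: (m₁ − m₂)g = (m₁ + m₂ + 2.605)a, so a = (4.06 − 3.25)(9.81)/(4.06 + 3.25 + 2.605) = 0.8014 m/s².

a ≈ 0.801 m/s²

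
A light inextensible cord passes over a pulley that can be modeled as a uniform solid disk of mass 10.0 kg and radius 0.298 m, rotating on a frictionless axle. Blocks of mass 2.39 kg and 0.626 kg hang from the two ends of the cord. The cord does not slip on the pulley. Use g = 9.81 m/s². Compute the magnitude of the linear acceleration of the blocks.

a ≈ 2.16 m/s²

I = ½MR² = (1/2)(10.0)(0.298)² = 0.4440 kg·m².
Heavier block: m₁g − T₁ = m₁a. Lighter block: T₂ − m₂g = m₂a.
Pulley: (T₁ − T₂)R = Iα = I(a/R), so T₁ − T₂ = (I/R²)a = (1/2)M_p a = 5.000·a.
Adding the three: (m₁ − m₂)g = (m₁ + m₂ + 5.000)a, so a = (2.39 − 0.626)(9.81)/(2.39 + 0.626 + 5.000) = 2.159 m/s².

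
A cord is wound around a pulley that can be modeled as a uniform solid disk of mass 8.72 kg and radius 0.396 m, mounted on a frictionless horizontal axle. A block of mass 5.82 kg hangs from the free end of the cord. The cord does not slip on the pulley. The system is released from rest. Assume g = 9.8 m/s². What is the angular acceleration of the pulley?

I = ½MR² = (1/2)(8.72)(0.396)² = 0.6837 kg·m².
Block: mg − T = ma. Pulley: TR = Iα. No-slip: a = αR, so T = (I/R²)a = 4.360·a.
Then mg = (m + 4.360)a, so a = (5.82)(9.8)/(5.82 + 4.360) = 5.603 m/s².
α = a/R = 5.603/0.396 = 14.15 rad/s².

α ≈ 14.1 rad/s²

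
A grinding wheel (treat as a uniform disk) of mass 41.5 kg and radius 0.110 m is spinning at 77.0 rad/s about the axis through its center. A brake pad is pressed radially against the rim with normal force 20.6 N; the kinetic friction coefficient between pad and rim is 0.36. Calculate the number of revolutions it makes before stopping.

I = ½MR² = (1/2)(41.5)(0.110)² = 0.2511 kg·m².
Friction force f = μN = (0.36)(20.6) = 7.416 N at the rim; torque magnitude τ = fR = 0.8158 N·m, opposing ω.
|α| = τ/I = 0.8158/0.2511 = 3.249 rad/s² (deceleration).
ω² = ω₀² − 2|α|θ with ω = 0 ⇒ θ = ω₀²/(2|α|) = 912.4 rad = 145.2 rev.

≈ 145 revolutions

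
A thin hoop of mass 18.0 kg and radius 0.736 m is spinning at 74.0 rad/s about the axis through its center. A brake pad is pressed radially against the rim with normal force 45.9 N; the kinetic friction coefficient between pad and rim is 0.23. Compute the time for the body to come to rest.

I = MR² = (18.0)(0.736)² = 9.751 kg·m².
Friction force f = μN = (0.23)(45.9) = 10.56 N at the rim; torque magnitude τ = fR = 7.770 N·m, opposing ω.
|α| = τ/I = 7.770/9.751 = 0.7969 rad/s² (deceleration).
0 = ω₀ − |α|t ⇒ t = ω₀/|α| = 74.0/0.7969 = 92.86 s.

t ≈ 92.9 s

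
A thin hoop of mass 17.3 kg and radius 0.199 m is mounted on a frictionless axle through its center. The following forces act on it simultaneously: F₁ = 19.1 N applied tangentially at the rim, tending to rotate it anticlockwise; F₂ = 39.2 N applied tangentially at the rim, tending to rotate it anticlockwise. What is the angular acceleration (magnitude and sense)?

α ≈ 16.9 rad/s², anticlockwise

I = MR² = (17.3)(0.199)² = 0.6851 kg·m².
Taking anticlockwise as positive: τ₁ = +(19.1)(0.199) = +3.801 N·m; τ₂ = +(39.2)(0.199) = +7.801 N·m.
Net torque τ = 11.60 N·m.
α = τ/I = 11.60/0.6851 = 16.93 rad/s².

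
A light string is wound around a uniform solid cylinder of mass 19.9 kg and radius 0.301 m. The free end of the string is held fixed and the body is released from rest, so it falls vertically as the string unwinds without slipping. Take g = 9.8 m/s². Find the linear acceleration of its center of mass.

Translation: Mg − T = Ma. Rotation about the center: TR = Iα with I = ½MR².
With a = αR: T = (I/R²)a = (1/2)M a, so Mg = (1 + 0.5000)Ma.
a = g/(1 + 0.5000) = 9.8/1.500 = 6.533 m/s².

a ≈ 6.53 m/s²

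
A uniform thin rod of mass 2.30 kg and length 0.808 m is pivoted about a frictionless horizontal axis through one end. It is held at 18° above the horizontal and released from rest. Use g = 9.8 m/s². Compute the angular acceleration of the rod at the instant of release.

α ≈ 17.3 rad/s²

About the pivot, I = (1/3)ML² = (1/3)(2.30)(0.808)² = 0.5005 kg·m².
The weight acts at the center, a distance L/2 = 0.4040 m from the pivot; τ = Mg(L/2) cos 18° = 8.660 N·m.
α = τ/I = 8.660/0.5005 = 17.30 rad/s².
(Equivalently α = (3g/(2L)) cos 18° = 17.30 rad/s².)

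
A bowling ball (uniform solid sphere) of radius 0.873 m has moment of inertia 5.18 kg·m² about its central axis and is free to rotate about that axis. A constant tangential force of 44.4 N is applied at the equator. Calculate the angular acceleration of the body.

α ≈ 7.48 rad/s²

τ = F R = (44.4)(0.873) = 38.76 N·m.
Newton's second law for rotation, τ = Iα, gives α = τ/I = 38.76/5.180 = 7.483 rad/s².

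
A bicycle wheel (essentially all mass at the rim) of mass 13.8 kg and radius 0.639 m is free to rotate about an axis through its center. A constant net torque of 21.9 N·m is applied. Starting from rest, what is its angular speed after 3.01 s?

ω ≈ 11.7 rad/s

I = MR² = (13.8)(0.639)² = 5.635 kg·m².
α = τ/I = 21.9/5.635 = 3.887 rad/s².
ω = ω₀ + αt = 0 + (3.887)(3.01) = 11.70 rad/s.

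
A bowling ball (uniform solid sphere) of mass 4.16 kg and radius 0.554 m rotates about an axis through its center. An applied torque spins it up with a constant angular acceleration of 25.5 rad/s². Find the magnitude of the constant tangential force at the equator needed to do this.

I = (2/5)MR² = (2/5)(4.16)(0.554)² = 0.5107 kg·m².
The required torque is τ = Iα = (0.5107)(25.50) = 13.02 N·m.
A tangential force at the equator gives τ = FR, so F = τ/R = 13.02/0.554 = 23.51 N.

F ≈ 23.5 N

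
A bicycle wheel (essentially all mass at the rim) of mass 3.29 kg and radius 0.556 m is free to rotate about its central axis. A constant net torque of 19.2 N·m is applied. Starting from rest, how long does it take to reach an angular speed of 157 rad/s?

t ≈ 8.32 s

I = MR² = (3.29)(0.556)² = 1.017 kg·m².
α = τ/I = 19.2/1.017 = 18.88 rad/s².
ω = αt ⇒ t = ω/α = 157/18.88 = 8.317 s.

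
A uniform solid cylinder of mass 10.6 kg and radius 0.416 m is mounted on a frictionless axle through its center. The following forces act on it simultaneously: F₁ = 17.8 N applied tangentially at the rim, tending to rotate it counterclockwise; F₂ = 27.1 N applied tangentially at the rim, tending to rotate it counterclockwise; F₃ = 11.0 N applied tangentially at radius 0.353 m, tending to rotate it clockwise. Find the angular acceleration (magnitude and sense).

I = ½MR² = (1/2)(10.6)(0.416)² = 0.9172 kg·m².
Taking counterclockwise as positive: τ₁ = +(17.8)(0.416) = +7.405 N·m; τ₂ = +(27.1)(0.416) = +11.27 N·m; τ₃ = −(11.0)(0.353) = −3.883 N·m.
Net torque τ = 14.80 N·m.
α = τ/I = 14.80/0.9172 = 16.13 rad/s².

α ≈ 16.1 rad/s², counterclockwise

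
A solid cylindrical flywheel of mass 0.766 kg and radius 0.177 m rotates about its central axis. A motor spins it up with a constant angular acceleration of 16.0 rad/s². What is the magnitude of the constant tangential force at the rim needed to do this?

I = ½MR² = (1/2)(0.766)(0.177)² = 0.01200 kg·m².
The required torque is τ = Iα = (0.01200)(16.00) = 0.1920 N·m.
A tangential force at the rim gives τ = FR, so F = τ/R = 0.1920/0.177 = 1.085 N.

F ≈ 1.08 N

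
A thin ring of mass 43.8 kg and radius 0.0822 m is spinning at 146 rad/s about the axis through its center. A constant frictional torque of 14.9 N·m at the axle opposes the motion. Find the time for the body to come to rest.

I = MR² = (43.8)(0.0822)² = 0.2959 kg·m².
The net torque has magnitude 14.9 N·m, opposing ω.
|α| = τ/I = 14.90/0.2959 = 50.35 rad/s² (deceleration).
0 = ω₀ − |α|t ⇒ t = ω₀/|α| = 146/50.35 = 2.900 s.

t ≈ 2.90 s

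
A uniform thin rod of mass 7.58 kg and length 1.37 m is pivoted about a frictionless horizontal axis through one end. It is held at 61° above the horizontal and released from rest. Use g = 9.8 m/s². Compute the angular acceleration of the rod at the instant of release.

About the pivot, I = (1/3)ML² = (1/3)(7.58)(1.37)² = 4.742 kg·m².
The weight acts at the center, a distance L/2 = 0.6850 m from the pivot; τ = Mg(L/2) cos 61° = 24.67 N·m.
α = τ/I = 24.67/4.742 = 5.202 rad/s².

α ≈ 5.20 rad/s²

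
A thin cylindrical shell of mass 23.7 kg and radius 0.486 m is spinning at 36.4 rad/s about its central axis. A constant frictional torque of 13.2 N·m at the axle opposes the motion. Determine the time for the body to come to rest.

t ≈ 15.4 s

I = MR² = (23.7)(0.486)² = 5.598 kg·m².
The net torque has magnitude 13.2 N·m, opposing ω.
|α| = τ/I = 13.20/5.598 = 2.358 rad/s² (deceleration).
0 = ω₀ − |α|t ⇒ t = ω₀/|α| = 36.4/2.358 = 15.44 s.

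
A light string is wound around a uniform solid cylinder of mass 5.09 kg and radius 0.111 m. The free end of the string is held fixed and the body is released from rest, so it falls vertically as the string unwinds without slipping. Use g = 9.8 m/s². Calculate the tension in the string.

T ≈ 16.6 N

Translation: Mg − T = Ma. Rotation about the center: TR = Iα with I = ½MR².
With a = αR: T = (I/R²)a = (1/2)M a, so Mg = (1 + 0.5000)Ma.
a = g/(1 + 0.5000) = 9.8/1.500 = 6.533 m/s².
T = 0.5000·M·a = (0.5000)(5.09)(6.533) = 16.63 N.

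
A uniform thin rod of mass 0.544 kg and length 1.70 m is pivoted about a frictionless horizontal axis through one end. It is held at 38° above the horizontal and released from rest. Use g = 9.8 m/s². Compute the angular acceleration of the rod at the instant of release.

α ≈ 6.81 rad/s²

About the pivot, I = (1/3)ML² = (1/3)(0.544)(1.70)² = 0.5241 kg·m².
The weight acts at the center, a distance L/2 = 0.8500 m from the pivot; τ = Mg(L/2) cos 38° = 3.571 N·m.
α = τ/I = 3.571/0.5241 = 6.814 rad/s².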